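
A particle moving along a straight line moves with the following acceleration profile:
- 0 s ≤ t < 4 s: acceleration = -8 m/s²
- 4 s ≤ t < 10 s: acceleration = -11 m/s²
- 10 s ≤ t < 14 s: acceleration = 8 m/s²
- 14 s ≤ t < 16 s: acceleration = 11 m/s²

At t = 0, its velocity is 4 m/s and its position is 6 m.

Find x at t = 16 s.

-822 m

On each constant-a segment, Δv = aΔt and Δx = v₀Δt + ½aΔt²; chain segment to segment.
0–4 s: v starts 4 m/s; Δx = 4·4 + ½·-8·4² = -48 m; v ends -28 m/s.
4–10 s: v starts -28 m/s; Δx = -28·6 + ½·-11·6² = -366 m; v ends -94 m/s.
10–14 s: v starts -94 m/s; Δx = -94·4 + ½·8·4² = -312 m; v ends -62 m/s.
14–16 s: v starts -62 m/s; Δx = -62·2 + ½·11·2² = -102 m; v ends -40 m/s.
x(16) = 6 + Σ Δx = -822 m.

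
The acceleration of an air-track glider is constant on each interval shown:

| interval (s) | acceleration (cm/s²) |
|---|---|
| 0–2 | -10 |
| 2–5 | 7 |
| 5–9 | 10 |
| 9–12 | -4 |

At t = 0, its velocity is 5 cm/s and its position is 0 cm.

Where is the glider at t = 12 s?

200.5 cm

On each constant-a segment, Δv = aΔt and Δx = v₀Δt + ½aΔt²; chain segment to segment.
0–2 s: v starts 5 cm/s; Δx = 5·2 + ½·-10·2² = -10 cm; v ends -15 cm/s.
2–5 s: v starts -15 cm/s; Δx = -15·3 + ½·7·3² = -13.5 cm; v ends 6 cm/s.
5–9 s: v starts 6 cm/s; Δx = 6·4 + ½·10·4² = 104 cm; v ends 46 cm/s.
9–12 s: v starts 46 cm/s; Δx = 46·3 + ½·-4·3² = 120 cm; v ends 34 cm/s.
x(12) = 0 + Σ Δx = 200.5 cm.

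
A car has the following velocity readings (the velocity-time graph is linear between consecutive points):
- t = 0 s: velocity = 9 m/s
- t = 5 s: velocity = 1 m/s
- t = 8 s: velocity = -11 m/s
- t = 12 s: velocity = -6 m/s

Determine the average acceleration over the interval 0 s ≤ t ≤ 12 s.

-1.25 m/s²

Average acceleration = Δv/Δt = (-6 − 9)/(12 − 0) = -1.25 m/s².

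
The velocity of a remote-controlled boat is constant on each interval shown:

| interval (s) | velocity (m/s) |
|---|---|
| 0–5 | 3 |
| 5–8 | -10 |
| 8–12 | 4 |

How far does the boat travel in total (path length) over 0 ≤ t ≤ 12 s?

61 m

Total distance travelled is ∫|v| dt — sum the magnitudes of each area piece.
0–5 s: |3| × 5 = 15 m
5–8 s: |-10| × 3 = 30 m
8–12 s: |4| × 4 = 16 m
Total distance = 61 m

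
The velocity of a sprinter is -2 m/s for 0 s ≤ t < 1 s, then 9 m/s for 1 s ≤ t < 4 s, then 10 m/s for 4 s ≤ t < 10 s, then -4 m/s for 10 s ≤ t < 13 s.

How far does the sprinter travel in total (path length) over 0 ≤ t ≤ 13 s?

101 m

Distance (not displacement) is the total path length: add the absolute areas under v-t.
0–1 s: |-2| × 1 = 2 m
1–4 s: |9| × 3 = 27 m
4–10 s: |10| × 6 = 60 m
10–13 s: |-4| × 3 = 12 m
Total distance = 101 m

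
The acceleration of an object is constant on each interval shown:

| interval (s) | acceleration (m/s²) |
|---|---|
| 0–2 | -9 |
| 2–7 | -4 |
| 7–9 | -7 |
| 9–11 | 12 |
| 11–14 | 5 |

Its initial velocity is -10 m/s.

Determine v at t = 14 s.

-23 m/s

Δv equals the area under the a-t graph; then v = v₀ + Δv.
0–2 s: -9 × 2 = -18 m/s
2–7 s: -4 × 5 = -20 m/s
7–9 s: -7 × 2 = -14 m/s
9–11 s: 12 × 2 = 24 m/s
11–14 s: 5 × 3 = 15 m/s
Δv = -13 m/s, so v(14) = -10 + (-13) = -23 m/s.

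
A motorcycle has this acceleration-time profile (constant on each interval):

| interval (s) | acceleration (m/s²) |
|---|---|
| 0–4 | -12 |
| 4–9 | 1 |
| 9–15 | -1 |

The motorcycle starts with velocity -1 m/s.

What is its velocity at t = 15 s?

-50 m/s

Δv equals the area under the a-t graph; then v = v₀ + Δv.
0–4 s: -12 × 4 = -48 m/s
4–9 s: 1 × 5 = 5 m/s
9–15 s: -1 × 6 = -6 m/s
Δv = -49 m/s, so v(15) = -1 + (-49) = -50 m/s.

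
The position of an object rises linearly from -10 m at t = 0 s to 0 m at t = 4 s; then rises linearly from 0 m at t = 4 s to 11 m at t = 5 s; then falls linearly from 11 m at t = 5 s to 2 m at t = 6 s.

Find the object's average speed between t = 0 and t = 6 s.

Average speed = (total path length)/(elapsed time); on a piecewise-linear x-t graph the path length is Σ|Δx|.
0–4 s: |Δx| = |0 − -10| = 10 m
4–5 s: |Δx| = |11 − 0| = 11 m
5–6 s: |Δx| = |2 − 11| = 9 m
Total path = 30 m; average speed = 30/6 = 5 m/s.

5 m/s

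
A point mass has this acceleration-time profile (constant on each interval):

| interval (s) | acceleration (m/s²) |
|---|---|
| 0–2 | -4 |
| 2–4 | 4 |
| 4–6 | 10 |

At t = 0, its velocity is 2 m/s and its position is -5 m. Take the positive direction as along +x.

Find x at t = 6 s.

On each constant-a segment, Δv = aΔt and Δx = v₀Δt + ½aΔt²; chain segment to segment.
0–2 s: v starts 2 m/s; Δx = 2·2 + ½·-4·2² = -4 m; v ends -6 m/s.
2–4 s: v starts -6 m/s; Δx = -6·2 + ½·4·2² = -4 m; v ends 2 m/s.
4–6 s: v starts 2 m/s; Δx = 2·2 + ½·10·2² = 24 m; v ends 22 m/s.
x(6) = -5 + Σ Δx = 11 m.

11 m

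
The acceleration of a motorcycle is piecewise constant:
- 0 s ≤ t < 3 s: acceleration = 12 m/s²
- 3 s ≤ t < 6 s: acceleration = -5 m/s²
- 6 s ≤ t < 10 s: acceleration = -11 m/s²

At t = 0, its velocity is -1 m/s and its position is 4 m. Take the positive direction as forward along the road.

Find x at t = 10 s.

On each constant-a segment, Δv = aΔt and Δx = v₀Δt + ½aΔt²; chain segment to segment.
0–3 s: v starts -1 m/s; Δx = -1·3 + ½·12·3² = 51 m; v ends 35 m/s.
3–6 s: v starts 35 m/s; Δx = 35·3 + ½·-5·3² = 82.5 m; v ends 20 m/s.
6–10 s: v starts 20 m/s; Δx = 20·4 + ½·-11·4² = -8 m; v ends -24 m/s.
x(10) = 4 + Σ Δx = 129.5 m.

129.5 m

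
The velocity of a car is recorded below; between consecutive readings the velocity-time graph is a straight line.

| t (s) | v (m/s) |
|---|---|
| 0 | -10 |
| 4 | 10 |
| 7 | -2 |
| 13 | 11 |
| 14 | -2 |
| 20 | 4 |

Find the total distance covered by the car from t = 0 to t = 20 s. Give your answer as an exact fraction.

Total distance travelled is ∫|v| dt — sum the magnitudes of each area piece.
0–4 s: v = 0 at t = 2 s; triangle areas 10 + 10 = 20 m
4–7 s: v = 0 at t = 6.5 s; triangle areas 12.5 + 0.5 = 13 m
7–13 s: v = 0 at t = 103/13 s; triangle areas 12/13 + 363/13 = 375/13 m
13–14 s: v = 0 at t = 180/13 s; triangle areas 121/26 + 2/13 = 125/26 m
14–20 s: v = 0 at t = 16 s; triangle areas 2 + 8 = 10 m
Total distance = 1993/26 m

1993/26 m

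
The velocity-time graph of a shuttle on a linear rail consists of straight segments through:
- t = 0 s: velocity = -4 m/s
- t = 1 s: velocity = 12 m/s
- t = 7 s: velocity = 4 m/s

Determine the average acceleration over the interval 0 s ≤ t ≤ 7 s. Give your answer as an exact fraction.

Average acceleration = Δv/Δt = (4 − -4)/(7 − 0) = 8/7 m/s².

8/7 m/s²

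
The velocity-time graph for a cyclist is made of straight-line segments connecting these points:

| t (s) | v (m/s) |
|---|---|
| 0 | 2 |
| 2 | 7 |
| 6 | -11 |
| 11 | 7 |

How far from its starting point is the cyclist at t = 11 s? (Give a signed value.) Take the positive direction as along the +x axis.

Net displacement equals the area under the velocity-time graph (areas below the axis count negative).
0–2 s: ½(2 + 7)(2) = 9 m
2–6 s: ½(7 + -11)(4) = -8 m
6–11 s: ½(-11 + 7)(5) = -10 m
Net displacement = -9 m

-9 m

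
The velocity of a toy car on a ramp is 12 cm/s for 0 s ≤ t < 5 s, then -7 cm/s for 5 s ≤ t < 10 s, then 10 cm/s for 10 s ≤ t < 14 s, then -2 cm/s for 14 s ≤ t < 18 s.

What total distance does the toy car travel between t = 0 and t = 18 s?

143 cm

Distance (not displacement) is the total path length: add the absolute areas under v-t.
0–5 s: |12| × 5 = 60 cm
5–10 s: |-7| × 5 = 35 cm
10–14 s: |10| × 4 = 40 cm
14–18 s: |-2| × 4 = 8 cm
Total distance = 143 cm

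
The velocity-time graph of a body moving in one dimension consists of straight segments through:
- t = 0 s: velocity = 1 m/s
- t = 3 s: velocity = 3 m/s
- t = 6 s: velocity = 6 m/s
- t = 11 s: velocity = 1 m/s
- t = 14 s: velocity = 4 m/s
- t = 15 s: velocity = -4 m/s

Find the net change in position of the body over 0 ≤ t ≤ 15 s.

44.5 m

Net displacement equals the area under the velocity-time graph (areas below the axis count negative).
0–3 s: ½(1 + 3)(3) = 6 m
3–6 s: ½(3 + 6)(3) = 13.5 m
6–11 s: ½(6 + 1)(5) = 17.5 m
11–14 s: ½(1 + 4)(3) = 7.5 m
14–15 s: ½(4 + -4)(1) = 0 m
Net displacement = 44.5 m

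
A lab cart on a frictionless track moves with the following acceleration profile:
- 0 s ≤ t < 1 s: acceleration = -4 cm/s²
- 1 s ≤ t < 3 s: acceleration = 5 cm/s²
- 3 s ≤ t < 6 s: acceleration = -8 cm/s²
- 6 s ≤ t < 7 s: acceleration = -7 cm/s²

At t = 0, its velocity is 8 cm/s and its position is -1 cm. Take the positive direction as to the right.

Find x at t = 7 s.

15.5 cm

On each constant-a segment, Δv = aΔt and Δx = v₀Δt + ½aΔt²; chain segment to segment.
0–1 s: v starts 8 cm/s; Δx = 8·1 + ½·-4·1² = 6 cm; v ends 4 cm/s.
1–3 s: v starts 4 cm/s; Δx = 4·2 + ½·5·2² = 18 cm; v ends 14 cm/s.
3–6 s: v starts 14 cm/s; Δx = 14·3 + ½·-8·3² = 6 cm; v ends -10 cm/s.
6–7 s: v starts -10 cm/s; Δx = -10·1 + ½·-7·1² = -13.5 cm; v ends -17 cm/s.
x(7) = -1 + Σ Δx = 15.5 cm.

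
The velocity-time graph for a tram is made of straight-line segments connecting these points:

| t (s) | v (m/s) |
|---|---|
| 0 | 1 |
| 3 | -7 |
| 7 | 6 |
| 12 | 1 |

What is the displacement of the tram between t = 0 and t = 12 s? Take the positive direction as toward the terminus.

6.5 m

Net displacement equals the area under the velocity-time graph (areas below the axis count negative).
0–3 s: ½(1 + -7)(3) = -9 m
3–7 s: ½(-7 + 6)(4) = -2 m
7–12 s: ½(6 + 1)(5) = 17.5 m
Net displacement = 6.5 m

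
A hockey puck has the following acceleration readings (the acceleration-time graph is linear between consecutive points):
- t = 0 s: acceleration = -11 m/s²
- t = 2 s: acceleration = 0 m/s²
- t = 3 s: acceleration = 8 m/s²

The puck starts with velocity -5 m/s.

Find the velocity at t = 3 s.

Δv equals the area under the a-t graph; then v = v₀ + Δv.
0–2 s: ½(-11 + 0)(2) = -11 m/s
2–3 s: ½(0 + 8)(1) = 4 m/s
Δv = -7 m/s, so v(3) = -5 + (-7) = -12 m/s.

-12 m/s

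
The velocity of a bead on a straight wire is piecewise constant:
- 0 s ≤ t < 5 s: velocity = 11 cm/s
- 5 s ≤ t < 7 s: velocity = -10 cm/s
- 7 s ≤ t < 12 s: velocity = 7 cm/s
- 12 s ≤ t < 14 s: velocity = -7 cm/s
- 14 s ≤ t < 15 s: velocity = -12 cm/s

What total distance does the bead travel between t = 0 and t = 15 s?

136 cm

Distance (not displacement) is the total path length: add the absolute areas under v-t.
0–5 s: |11| × 5 = 55 cm
5–7 s: |-10| × 2 = 20 cm
7–12 s: |7| × 5 = 35 cm
12–14 s: |-7| × 2 = 14 cm
14–15 s: |-12| × 1 = 12 cm
Total distance = 136 cm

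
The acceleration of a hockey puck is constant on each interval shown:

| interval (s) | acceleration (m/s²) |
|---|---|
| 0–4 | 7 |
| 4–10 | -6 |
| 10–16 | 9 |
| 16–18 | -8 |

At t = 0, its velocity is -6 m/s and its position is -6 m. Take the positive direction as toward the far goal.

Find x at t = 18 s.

On each constant-a segment, Δv = aΔt and Δx = v₀Δt + ½aΔt²; chain segment to segment.
0–4 s: v starts -6 m/s; Δx = -6·4 + ½·7·4² = 32 m; v ends 22 m/s.
4–10 s: v starts 22 m/s; Δx = 22·6 + ½·-6·6² = 24 m; v ends -14 m/s.
10–16 s: v starts -14 m/s; Δx = -14·6 + ½·9·6² = 78 m; v ends 40 m/s.
16–18 s: v starts 40 m/s; Δx = 40·2 + ½·-8·2² = 64 m; v ends 24 m/s.
x(18) = -6 + Σ Δx = 192 m.

192 m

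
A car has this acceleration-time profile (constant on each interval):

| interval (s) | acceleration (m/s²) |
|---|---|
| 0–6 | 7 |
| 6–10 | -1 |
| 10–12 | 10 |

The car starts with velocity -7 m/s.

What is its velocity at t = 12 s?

Δv equals the area under the a-t graph; then v = v₀ + Δv.
0–6 s: 7 × 6 = 42 m/s
6–10 s: -1 × 4 = -4 m/s
10–12 s: 10 × 2 = 20 m/s
Δv = 58 m/s, so v(12) = -7 + (58) = 51 m/s.

51 m/s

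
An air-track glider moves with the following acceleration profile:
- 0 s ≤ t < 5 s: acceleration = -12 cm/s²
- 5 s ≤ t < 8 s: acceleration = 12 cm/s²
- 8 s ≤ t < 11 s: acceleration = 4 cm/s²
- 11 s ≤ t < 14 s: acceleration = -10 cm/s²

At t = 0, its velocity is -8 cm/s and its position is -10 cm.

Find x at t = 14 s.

On each constant-a segment, Δv = aΔt and Δx = v₀Δt + ½aΔt²; chain segment to segment.
0–5 s: v starts -8 cm/s; Δx = -8·5 + ½·-12·5² = -190 cm; v ends -68 cm/s.
5–8 s: v starts -68 cm/s; Δx = -68·3 + ½·12·3² = -150 cm; v ends -32 cm/s.
8–11 s: v starts -32 cm/s; Δx = -32·3 + ½·4·3² = -78 cm; v ends -20 cm/s.
11–14 s: v starts -20 cm/s; Δx = -20·3 + ½·-10·3² = -105 cm; v ends -50 cm/s.
x(14) = -10 + Σ Δx = -533 cm.

-533 cm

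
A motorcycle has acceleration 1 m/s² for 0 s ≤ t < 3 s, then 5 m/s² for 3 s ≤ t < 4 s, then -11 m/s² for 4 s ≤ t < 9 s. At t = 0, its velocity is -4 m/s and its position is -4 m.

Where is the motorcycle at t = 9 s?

-127.5 m

On each constant-a segment, Δv = aΔt and Δx = v₀Δt + ½aΔt²; chain segment to segment.
0–3 s: v starts -4 m/s; Δx = -4·3 + ½·1·3² = -7.5 m; v ends -1 m/s.
3–4 s: v starts -1 m/s; Δx = -1·1 + ½·5·1² = 1.5 m; v ends 4 m/s.
4–9 s: v starts 4 m/s; Δx = 4·5 + ½·-11·5² = -117.5 m; v ends -51 m/s.
x(9) = -4 + Σ Δx = -127.5 m.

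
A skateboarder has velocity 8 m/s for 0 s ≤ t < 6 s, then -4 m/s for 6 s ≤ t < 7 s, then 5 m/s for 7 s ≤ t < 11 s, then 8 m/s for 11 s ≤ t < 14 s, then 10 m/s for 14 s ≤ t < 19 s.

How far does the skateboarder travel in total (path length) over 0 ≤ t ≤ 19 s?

Total distance travelled is ∫|v| dt — sum the magnitudes of each area piece.
0–6 s: |8| × 6 = 48 m
6–7 s: |-4| × 1 = 4 m
7–11 s: |5| × 4 = 20 m
11–14 s: |8| × 3 = 24 m
14–19 s: |10| × 5 = 50 m
Total distance = 146 m

146 m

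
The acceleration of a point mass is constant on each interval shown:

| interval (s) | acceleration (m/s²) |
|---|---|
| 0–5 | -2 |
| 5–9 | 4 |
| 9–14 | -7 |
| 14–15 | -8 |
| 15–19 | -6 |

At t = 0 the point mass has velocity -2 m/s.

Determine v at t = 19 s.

-63 m/s

Δv equals the area under the a-t graph; then v = v₀ + Δv.
0–5 s: -2 × 5 = -10 m/s
5–9 s: 4 × 4 = 16 m/s
9–14 s: -7 × 5 = -35 m/s
14–15 s: -8 × 1 = -8 m/s
15–19 s: -6 × 4 = -24 m/s
Δv = -61 m/s, so v(19) = -2 + (-61) = -63 m/s.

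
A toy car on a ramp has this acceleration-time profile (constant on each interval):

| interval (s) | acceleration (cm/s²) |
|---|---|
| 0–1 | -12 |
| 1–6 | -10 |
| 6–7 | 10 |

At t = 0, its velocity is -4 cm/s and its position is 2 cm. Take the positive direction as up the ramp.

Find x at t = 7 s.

On each constant-a segment, Δv = aΔt and Δx = v₀Δt + ½aΔt²; chain segment to segment.
0–1 s: v starts -4 cm/s; Δx = -4·1 + ½·-12·1² = -10 cm; v ends -16 cm/s.
1–6 s: v starts -16 cm/s; Δx = -16·5 + ½·-10·5² = -205 cm; v ends -66 cm/s.
6–7 s: v starts -66 cm/s; Δx = -66·1 + ½·10·1² = -61 cm; v ends -56 cm/s.
x(7) = 2 + Σ Δx = -274 cm.

-274 cm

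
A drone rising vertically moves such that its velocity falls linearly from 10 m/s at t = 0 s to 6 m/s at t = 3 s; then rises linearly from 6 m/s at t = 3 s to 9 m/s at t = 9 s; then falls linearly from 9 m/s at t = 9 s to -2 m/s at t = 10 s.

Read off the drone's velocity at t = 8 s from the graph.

8.5 m/s

On 3–9 s the graph is linear from 6 to 9 m/s: v(8) = 6 + (9 − 6)·(8 − 3)/(9 − 3) = 8.5 m/s.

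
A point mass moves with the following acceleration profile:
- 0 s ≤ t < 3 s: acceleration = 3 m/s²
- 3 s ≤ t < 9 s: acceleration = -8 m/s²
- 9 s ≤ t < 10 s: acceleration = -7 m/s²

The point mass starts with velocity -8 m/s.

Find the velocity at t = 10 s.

-54 m/s

Δv equals the area under the a-t graph; then v = v₀ + Δv.
0–3 s: 3 × 3 = 9 m/s
3–9 s: -8 × 6 = -48 m/s
9–10 s: -7 × 1 = -7 m/s
Δv = -46 m/s, so v(10) = -8 + (-46) = -54 m/s.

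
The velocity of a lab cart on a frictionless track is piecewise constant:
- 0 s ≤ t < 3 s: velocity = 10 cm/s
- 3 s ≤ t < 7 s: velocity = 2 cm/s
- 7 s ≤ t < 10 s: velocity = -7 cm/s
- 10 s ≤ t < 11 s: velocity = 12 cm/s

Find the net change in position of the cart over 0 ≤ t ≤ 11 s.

29 cm

Net displacement equals the area under the velocity-time graph (areas below the axis count negative).
0–3 s: 10 × 3 = 30 cm
3–7 s: 2 × 4 = 8 cm
7–10 s: -7 × 3 = -21 cm
10–11 s: 12 × 1 = 12 cm
Net displacement = 29 cm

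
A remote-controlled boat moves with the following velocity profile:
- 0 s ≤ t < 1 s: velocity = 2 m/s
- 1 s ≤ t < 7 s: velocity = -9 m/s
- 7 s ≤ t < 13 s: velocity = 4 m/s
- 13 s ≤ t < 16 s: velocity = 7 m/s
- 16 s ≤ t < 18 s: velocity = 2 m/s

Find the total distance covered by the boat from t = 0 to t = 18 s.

105 m

Distance (not displacement) is the total path length: add the absolute areas under v-t.
0–1 s: |2| × 1 = 2 m
1–7 s: |-9| × 6 = 54 m
7–13 s: |4| × 6 = 24 m
13–16 s: |7| × 3 = 21 m
16–18 s: |2| × 2 = 4 m
Total distance = 105 m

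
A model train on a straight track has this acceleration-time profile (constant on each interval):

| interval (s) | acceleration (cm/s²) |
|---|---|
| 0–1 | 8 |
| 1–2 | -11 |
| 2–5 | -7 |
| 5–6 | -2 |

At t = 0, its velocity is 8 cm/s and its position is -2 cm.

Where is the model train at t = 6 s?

On each constant-a segment, Δv = aΔt and Δx = v₀Δt + ½aΔt²; chain segment to segment.
0–1 s: v starts 8 cm/s; Δx = 8·1 + ½·8·1² = 12 cm; v ends 16 cm/s.
1–2 s: v starts 16 cm/s; Δx = 16·1 + ½·-11·1² = 10.5 cm; v ends 5 cm/s.
2–5 s: v starts 5 cm/s; Δx = 5·3 + ½·-7·3² = -16.5 cm; v ends -16 cm/s.
5–6 s: v starts -16 cm/s; Δx = -16·1 + ½·-2·1² = -17 cm; v ends -18 cm/s.
x(6) = -2 + Σ Δx = -13 cm.

-13 cm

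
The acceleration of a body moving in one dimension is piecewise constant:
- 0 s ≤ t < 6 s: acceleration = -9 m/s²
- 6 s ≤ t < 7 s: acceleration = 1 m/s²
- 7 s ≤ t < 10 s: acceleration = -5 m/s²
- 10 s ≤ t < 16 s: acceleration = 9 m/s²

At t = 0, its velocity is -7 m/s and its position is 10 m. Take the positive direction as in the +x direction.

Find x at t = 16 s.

-745 m

On each constant-a segment, Δv = aΔt and Δx = v₀Δt + ½aΔt²; chain segment to segment.
0–6 s: v starts -7 m/s; Δx = -7·6 + ½·-9·6² = -204 m; v ends -61 m/s.
6–7 s: v starts -61 m/s; Δx = -61·1 + ½·1·1² = -60.5 m; v ends -60 m/s.
7–10 s: v starts -60 m/s; Δx = -60·3 + ½·-5·3² = -202.5 m; v ends -75 m/s.
10–16 s: v starts -75 m/s; Δx = -75·6 + ½·9·6² = -288 m; v ends -21 m/s.
x(16) = 10 + Σ Δx = -745 m.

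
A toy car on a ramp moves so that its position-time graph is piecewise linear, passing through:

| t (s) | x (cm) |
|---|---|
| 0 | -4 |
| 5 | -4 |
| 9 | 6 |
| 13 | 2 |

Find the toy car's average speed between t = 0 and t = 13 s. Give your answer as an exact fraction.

14/13 cm/s

Average speed = (total path length)/(elapsed time); on a piecewise-linear x-t graph the path length is Σ|Δx|.
0–5 s: |Δx| = |-4 − -4| = 0 cm
5–9 s: |Δx| = |6 − -4| = 10 cm
9–13 s: |Δx| = |2 − 6| = 4 cm
Total path = 14 cm; average speed = 14/13 = 14/13 cm/s.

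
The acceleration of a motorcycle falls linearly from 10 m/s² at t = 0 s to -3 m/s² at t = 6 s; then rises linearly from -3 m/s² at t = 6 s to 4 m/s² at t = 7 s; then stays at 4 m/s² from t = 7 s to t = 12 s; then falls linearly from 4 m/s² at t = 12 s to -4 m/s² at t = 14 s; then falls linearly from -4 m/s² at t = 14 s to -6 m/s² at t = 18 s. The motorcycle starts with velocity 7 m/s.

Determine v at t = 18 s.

Δv equals the area under the a-t graph; then v = v₀ + Δv.
0–6 s: ½(10 + -3)(6) = 21 m/s
6–7 s: ½(-3 + 4)(1) = 0.5 m/s
7–12 s: 4 × 5 = 20 m/s
12–14 s: ½(4 + -4)(2) = 0 m/s
14–18 s: ½(-4 + -6)(4) = -20 m/s
Δv = 21.5 m/s, so v(18) = 7 + (21.5) = 28.5 m/s.

28.5 m/s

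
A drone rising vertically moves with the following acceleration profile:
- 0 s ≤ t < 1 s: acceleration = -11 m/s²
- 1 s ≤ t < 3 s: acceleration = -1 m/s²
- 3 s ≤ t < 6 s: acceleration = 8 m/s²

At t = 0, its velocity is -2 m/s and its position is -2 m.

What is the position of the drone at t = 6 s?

On each constant-a segment, Δv = aΔt and Δx = v₀Δt + ½aΔt²; chain segment to segment.
0–1 s: v starts -2 m/s; Δx = -2·1 + ½·-11·1² = -7.5 m; v ends -13 m/s.
1–3 s: v starts -13 m/s; Δx = -13·2 + ½·-1·2² = -28 m; v ends -15 m/s.
3–6 s: v starts -15 m/s; Δx = -15·3 + ½·8·3² = -9 m; v ends 9 m/s.
x(6) = -2 + Σ Δx = -46.5 m.

-46.5 m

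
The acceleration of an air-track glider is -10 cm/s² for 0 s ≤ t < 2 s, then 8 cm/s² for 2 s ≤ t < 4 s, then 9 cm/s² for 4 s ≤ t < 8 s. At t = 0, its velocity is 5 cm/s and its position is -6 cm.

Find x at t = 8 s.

46 cm

On each constant-a segment, Δv = aΔt and Δx = v₀Δt + ½aΔt²; chain segment to segment.
0–2 s: v starts 5 cm/s; Δx = 5·2 + ½·-10·2² = -10 cm; v ends -15 cm/s.
2–4 s: v starts -15 cm/s; Δx = -15·2 + ½·8·2² = -14 cm; v ends 1 cm/s.
4–8 s: v starts 1 cm/s; Δx = 1·4 + ½·9·4² = 76 cm; v ends 37 cm/s.
x(8) = -6 + Σ Δx = 46 cm.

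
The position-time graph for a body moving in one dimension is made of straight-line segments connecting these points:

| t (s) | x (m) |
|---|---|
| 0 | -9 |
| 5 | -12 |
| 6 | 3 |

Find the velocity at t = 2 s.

-0.6 m/s

Velocity is the slope of the x-t graph on 0–5 s: (-12 − -9)/(5 − 0) = -0.6 m/s.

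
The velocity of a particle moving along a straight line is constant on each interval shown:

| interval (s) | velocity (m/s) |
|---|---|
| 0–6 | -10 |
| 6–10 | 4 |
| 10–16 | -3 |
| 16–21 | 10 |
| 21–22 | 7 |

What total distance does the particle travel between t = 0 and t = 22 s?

151 m

Distance (not displacement) is the total path length: add the absolute areas under v-t.
0–6 s: |-10| × 6 = 60 m
6–10 s: |4| × 4 = 16 m
10–16 s: |-3| × 6 = 18 m
16–21 s: |10| × 5 = 50 m
21–22 s: |7| × 1 = 7 m
Total distance = 151 m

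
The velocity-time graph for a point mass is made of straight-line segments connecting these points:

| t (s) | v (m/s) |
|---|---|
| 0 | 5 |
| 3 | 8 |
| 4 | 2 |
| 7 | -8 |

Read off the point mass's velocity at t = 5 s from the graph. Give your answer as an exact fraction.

On 4–7 s the graph is linear from 2 to -8 m/s: v(5) = 2 + (-8 − 2)·(5 − 4)/(7 − 4) = -4/3 m/s.

-4/3 m/s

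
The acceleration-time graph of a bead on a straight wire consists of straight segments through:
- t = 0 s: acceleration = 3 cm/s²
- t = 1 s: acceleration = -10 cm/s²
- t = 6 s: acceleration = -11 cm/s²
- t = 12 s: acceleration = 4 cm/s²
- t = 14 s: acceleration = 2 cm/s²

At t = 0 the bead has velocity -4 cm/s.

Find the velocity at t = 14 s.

-75 cm/s

Δv equals the area under the a-t graph; then v = v₀ + Δv.
0–1 s: ½(3 + -10)(1) = -3.5 cm/s
1–6 s: ½(-10 + -11)(5) = -52.5 cm/s
6–12 s: ½(-11 + 4)(6) = -21 cm/s
12–14 s: ½(4 + 2)(2) = 6 cm/s
Δv = -71 cm/s, so v(14) = -4 + (-71) = -75 cm/s.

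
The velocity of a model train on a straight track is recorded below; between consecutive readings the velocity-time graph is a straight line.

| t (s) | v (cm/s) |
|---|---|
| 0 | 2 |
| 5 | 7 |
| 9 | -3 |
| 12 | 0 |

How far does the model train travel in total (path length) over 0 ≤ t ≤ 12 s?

38.6 cm

Distance (not displacement) is the total path length: add the absolute areas under v-t.
0–5 s: |½(2 + 7)(5)| = 22.5 cm
5–9 s: v = 0 at t = 7.8 s; triangle areas 9.8 + 1.8 = 11.6 cm
9–12 s: |½(-3 + 0)(3)| = 4.5 cm
Total distance = 38.6 cm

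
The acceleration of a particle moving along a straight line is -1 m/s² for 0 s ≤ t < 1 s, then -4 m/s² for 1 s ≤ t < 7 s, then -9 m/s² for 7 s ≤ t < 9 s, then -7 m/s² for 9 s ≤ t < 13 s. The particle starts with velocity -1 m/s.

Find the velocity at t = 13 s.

-72 m/s

Δv equals the area under the a-t graph; then v = v₀ + Δv.
0–1 s: -1 × 1 = -1 m/s
1–7 s: -4 × 6 = -24 m/s
7–9 s: -9 × 2 = -18 m/s
9–13 s: -7 × 4 = -28 m/s
Δv = -71 m/s, so v(13) = -1 + (-71) = -72 m/s.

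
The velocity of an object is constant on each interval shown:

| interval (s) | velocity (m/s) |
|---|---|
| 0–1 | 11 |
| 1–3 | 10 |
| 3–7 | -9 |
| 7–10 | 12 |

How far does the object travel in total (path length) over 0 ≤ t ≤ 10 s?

103 m

Total distance travelled is ∫|v| dt — sum the magnitudes of each area piece.
0–1 s: |11| × 1 = 11 m
1–3 s: |10| × 2 = 20 m
3–7 s: |-9| × 4 = 36 m
7–10 s: |12| × 3 = 36 m
Total distance = 103 m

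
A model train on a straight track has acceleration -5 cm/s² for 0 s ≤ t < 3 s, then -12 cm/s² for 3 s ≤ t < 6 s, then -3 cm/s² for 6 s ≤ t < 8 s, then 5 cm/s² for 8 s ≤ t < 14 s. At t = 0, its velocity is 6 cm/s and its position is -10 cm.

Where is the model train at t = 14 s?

On each constant-a segment, Δv = aΔt and Δx = v₀Δt + ½aΔt²; chain segment to segment.
0–3 s: v starts 6 cm/s; Δx = 6·3 + ½·-5·3² = -4.5 cm; v ends -9 cm/s.
3–6 s: v starts -9 cm/s; Δx = -9·3 + ½·-12·3² = -81 cm; v ends -45 cm/s.
6–8 s: v starts -45 cm/s; Δx = -45·2 + ½·-3·2² = -96 cm; v ends -51 cm/s.
8–14 s: v starts -51 cm/s; Δx = -51·6 + ½·5·6² = -216 cm; v ends -21 cm/s.
x(14) = -10 + Σ Δx = -407.5 cm.

-407.5 cm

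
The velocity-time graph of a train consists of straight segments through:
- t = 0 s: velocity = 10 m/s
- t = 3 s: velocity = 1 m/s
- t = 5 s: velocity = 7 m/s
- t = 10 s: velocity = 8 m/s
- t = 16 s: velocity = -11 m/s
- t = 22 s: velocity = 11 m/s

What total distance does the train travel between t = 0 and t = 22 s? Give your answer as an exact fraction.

2360/19 m

Distance (not displacement) is the total path length: add the absolute areas under v-t.
0–3 s: |½(10 + 1)(3)| = 16.5 m
3–5 s: |½(1 + 7)(2)| = 8 m
5–10 s: |½(7 + 8)(5)| = 37.5 m
10–16 s: v = 0 at t = 238/19 s; triangle areas 192/19 + 363/19 = 555/19 m
16–22 s: v = 0 at t = 19 s; triangle areas 16.5 + 16.5 = 33 m
Total distance = 2360/19 m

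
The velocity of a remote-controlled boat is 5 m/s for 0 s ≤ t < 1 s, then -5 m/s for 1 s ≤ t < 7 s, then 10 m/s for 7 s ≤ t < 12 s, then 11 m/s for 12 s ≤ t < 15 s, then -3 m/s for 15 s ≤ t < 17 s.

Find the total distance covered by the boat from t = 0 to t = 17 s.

124 m

Distance (not displacement) is the total path length: add the absolute areas under v-t.
0–1 s: |5| × 1 = 5 m
1–7 s: |-5| × 6 = 30 m
7–12 s: |10| × 5 = 50 m
12–15 s: |11| × 3 = 33 m
15–17 s: |-3| × 2 = 6 m
Total distance = 124 m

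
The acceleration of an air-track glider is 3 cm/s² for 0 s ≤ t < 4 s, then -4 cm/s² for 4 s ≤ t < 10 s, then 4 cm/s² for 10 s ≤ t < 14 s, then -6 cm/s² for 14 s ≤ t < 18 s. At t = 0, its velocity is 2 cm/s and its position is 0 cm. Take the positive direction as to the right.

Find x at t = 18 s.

12 cm

On each constant-a segment, Δv = aΔt and Δx = v₀Δt + ½aΔt²; chain segment to segment.
0–4 s: v starts 2 cm/s; Δx = 2·4 + ½·3·4² = 32 cm; v ends 14 cm/s.
4–10 s: v starts 14 cm/s; Δx = 14·6 + ½·-4·6² = 12 cm; v ends -10 cm/s.
10–14 s: v starts -10 cm/s; Δx = -10·4 + ½·4·4² = -8 cm; v ends 6 cm/s.
14–18 s: v starts 6 cm/s; Δx = 6·4 + ½·-6·4² = -24 cm; v ends -18 cm/s.
x(18) = 0 + Σ Δx = 12 cm.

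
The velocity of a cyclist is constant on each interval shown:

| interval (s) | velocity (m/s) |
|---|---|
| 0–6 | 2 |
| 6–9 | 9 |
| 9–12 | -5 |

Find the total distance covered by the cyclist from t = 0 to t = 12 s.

54 m

Distance (not displacement) is the total path length: add the absolute areas under v-t.
0–6 s: |2| × 6 = 12 m
6–9 s: |9| × 3 = 27 m
9–12 s: |-5| × 3 = 15 m
Total distance = 54 m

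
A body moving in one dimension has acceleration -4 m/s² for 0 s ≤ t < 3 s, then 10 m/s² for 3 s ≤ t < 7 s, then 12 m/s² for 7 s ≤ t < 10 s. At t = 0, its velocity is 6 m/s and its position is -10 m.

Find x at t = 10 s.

On each constant-a segment, Δv = aΔt and Δx = v₀Δt + ½aΔt²; chain segment to segment.
0–3 s: v starts 6 m/s; Δx = 6·3 + ½·-4·3² = 0 m; v ends -6 m/s.
3–7 s: v starts -6 m/s; Δx = -6·4 + ½·10·4² = 56 m; v ends 34 m/s.
7–10 s: v starts 34 m/s; Δx = 34·3 + ½·12·3² = 156 m; v ends 70 m/s.
x(10) = -10 + Σ Δx = 202 m.

202 m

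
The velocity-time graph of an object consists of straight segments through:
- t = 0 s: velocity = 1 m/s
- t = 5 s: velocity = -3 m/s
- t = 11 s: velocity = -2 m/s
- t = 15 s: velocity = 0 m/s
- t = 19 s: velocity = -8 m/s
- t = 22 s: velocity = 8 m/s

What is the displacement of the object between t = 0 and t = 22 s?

-40 m

Displacement is the signed area under the v-t curve.
0–5 s: ½(1 + -3)(5) = -5 m
5–11 s: ½(-3 + -2)(6) = -15 m
11–15 s: ½(-2 + 0)(4) = -4 m
15–19 s: ½(0 + -8)(4) = -16 m
19–22 s: ½(-8 + 8)(3) = 0 m
Net displacement = -40 m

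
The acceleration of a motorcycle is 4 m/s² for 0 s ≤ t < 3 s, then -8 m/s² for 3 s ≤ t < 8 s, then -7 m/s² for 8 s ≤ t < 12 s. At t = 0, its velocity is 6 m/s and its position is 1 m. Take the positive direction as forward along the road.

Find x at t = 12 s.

-117 m

On each constant-a segment, Δv = aΔt and Δx = v₀Δt + ½aΔt²; chain segment to segment.
0–3 s: v starts 6 m/s; Δx = 6·3 + ½·4·3² = 36 m; v ends 18 m/s.
3–8 s: v starts 18 m/s; Δx = 18·5 + ½·-8·5² = -10 m; v ends -22 m/s.
8–12 s: v starts -22 m/s; Δx = -22·4 + ½·-7·4² = -144 m; v ends -50 m/s.
x(12) = 1 + Σ Δx = -117 m.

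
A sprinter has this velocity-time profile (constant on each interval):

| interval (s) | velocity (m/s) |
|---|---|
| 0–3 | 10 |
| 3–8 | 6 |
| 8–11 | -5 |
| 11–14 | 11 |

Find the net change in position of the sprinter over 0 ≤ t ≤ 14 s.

Displacement is the signed area under the v-t curve.
0–3 s: 10 × 3 = 30 m
3–8 s: 6 × 5 = 30 m
8–11 s: -5 × 3 = -15 m
11–14 s: 11 × 3 = 33 m
Net displacement = 78 m

78 m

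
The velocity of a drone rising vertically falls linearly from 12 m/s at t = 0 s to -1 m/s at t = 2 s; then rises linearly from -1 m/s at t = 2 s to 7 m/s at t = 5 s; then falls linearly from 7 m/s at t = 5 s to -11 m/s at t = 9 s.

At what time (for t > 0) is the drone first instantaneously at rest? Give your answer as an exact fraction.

t = 24/13 s

v changes sign on 0–2 s (from 12 to -1); the graph is linear there, so v = 0 at t = 0 + (-12)·(2 − 0)/(-1 − 12) = 24/13 s.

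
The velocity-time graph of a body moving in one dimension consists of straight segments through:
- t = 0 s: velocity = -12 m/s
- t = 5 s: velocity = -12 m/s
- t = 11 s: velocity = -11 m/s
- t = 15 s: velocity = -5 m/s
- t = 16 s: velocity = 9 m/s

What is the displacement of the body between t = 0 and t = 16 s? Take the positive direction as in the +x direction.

Net displacement equals the area under the velocity-time graph (areas below the axis count negative).
0–5 s: -12 × 5 = -60 m
5–11 s: ½(-12 + -11)(6) = -69 m
11–15 s: ½(-11 + -5)(4) = -32 m
15–16 s: ½(-5 + 9)(1) = 2 m
Net displacement = -159 m

-159 m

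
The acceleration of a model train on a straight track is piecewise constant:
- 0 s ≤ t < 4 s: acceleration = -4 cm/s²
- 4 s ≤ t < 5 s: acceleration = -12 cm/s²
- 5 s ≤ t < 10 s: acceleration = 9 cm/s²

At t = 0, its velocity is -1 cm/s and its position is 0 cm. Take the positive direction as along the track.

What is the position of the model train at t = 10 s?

On each constant-a segment, Δv = aΔt and Δx = v₀Δt + ½aΔt²; chain segment to segment.
0–4 s: v starts -1 cm/s; Δx = -1·4 + ½·-4·4² = -36 cm; v ends -17 cm/s.
4–5 s: v starts -17 cm/s; Δx = -17·1 + ½·-12·1² = -23 cm; v ends -29 cm/s.
5–10 s: v starts -29 cm/s; Δx = -29·5 + ½·9·5² = -32.5 cm; v ends 16 cm/s.
x(10) = 0 + Σ Δx = -91.5 cm.

-91.5 cm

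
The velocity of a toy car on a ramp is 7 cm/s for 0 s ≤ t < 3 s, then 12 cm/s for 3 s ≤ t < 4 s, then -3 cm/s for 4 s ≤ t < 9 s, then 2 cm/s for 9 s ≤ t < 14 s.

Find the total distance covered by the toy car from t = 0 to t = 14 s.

Distance (not displacement) is the total path length: add the absolute areas under v-t.
0–3 s: |7| × 3 = 21 cm
3–4 s: |12| × 1 = 12 cm
4–9 s: |-3| × 5 = 15 cm
9–14 s: |2| × 5 = 10 cm
Total distance = 58 cm

58 cm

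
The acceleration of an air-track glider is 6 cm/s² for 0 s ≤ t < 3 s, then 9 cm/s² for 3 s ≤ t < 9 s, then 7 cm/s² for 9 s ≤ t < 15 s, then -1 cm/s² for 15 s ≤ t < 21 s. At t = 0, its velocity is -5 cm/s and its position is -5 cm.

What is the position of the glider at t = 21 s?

On each constant-a segment, Δv = aΔt and Δx = v₀Δt + ½aΔt²; chain segment to segment.
0–3 s: v starts -5 cm/s; Δx = -5·3 + ½·6·3² = 12 cm; v ends 13 cm/s.
3–9 s: v starts 13 cm/s; Δx = 13·6 + ½·9·6² = 240 cm; v ends 67 cm/s.
9–15 s: v starts 67 cm/s; Δx = 67·6 + ½·7·6² = 528 cm; v ends 109 cm/s.
15–21 s: v starts 109 cm/s; Δx = 109·6 + ½·-1·6² = 636 cm; v ends 103 cm/s.
x(21) = -5 + Σ Δx = 1411 cm.

1411 cm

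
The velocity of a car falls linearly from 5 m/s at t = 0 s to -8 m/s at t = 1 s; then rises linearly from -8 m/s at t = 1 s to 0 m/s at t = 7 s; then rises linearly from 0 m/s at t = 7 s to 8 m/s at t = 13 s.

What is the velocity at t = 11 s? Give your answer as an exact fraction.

16/3 m/s

On 7–13 s the graph is linear from 0 to 8 m/s: v(11) = 0 + (8 − 0)·(11 − 7)/(13 − 7) = 16/3 m/s.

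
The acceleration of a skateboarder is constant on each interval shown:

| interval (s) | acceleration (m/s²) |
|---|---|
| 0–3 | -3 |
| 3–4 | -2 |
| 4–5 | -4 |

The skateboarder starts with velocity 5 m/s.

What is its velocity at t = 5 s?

Δv equals the area under the a-t graph; then v = v₀ + Δv.
0–3 s: -3 × 3 = -9 m/s
3–4 s: -2 × 1 = -2 m/s
4–5 s: -4 × 1 = -4 m/s
Δv = -15 m/s, so v(5) = 5 + (-15) = -10 m/s.

-10 m/s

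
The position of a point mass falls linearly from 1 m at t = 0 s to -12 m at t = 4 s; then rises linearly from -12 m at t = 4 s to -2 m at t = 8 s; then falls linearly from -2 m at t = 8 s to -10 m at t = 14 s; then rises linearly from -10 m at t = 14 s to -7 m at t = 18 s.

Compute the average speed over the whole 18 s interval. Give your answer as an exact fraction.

Average speed = (total path length)/(elapsed time); on a piecewise-linear x-t graph the path length is Σ|Δx|.
0–4 s: |Δx| = |-12 − 1| = 13 m
4–8 s: |Δx| = |-2 − -12| = 10 m
8–14 s: |Δx| = |-10 − -2| = 8 m
14–18 s: |Δx| = |-7 − -10| = 3 m
Total path = 34 m; average speed = 34/18 = 17/9 m/s.

17/9 m/s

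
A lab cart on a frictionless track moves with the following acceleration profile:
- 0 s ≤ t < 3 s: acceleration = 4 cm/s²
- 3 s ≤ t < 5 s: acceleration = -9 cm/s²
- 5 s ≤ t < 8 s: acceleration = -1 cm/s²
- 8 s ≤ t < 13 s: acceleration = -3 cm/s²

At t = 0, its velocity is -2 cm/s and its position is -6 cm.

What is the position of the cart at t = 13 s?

On each constant-a segment, Δv = aΔt and Δx = v₀Δt + ½aΔt²; chain segment to segment.
0–3 s: v starts -2 cm/s; Δx = -2·3 + ½·4·3² = 12 cm; v ends 10 cm/s.
3–5 s: v starts 10 cm/s; Δx = 10·2 + ½·-9·2² = 2 cm; v ends -8 cm/s.
5–8 s: v starts -8 cm/s; Δx = -8·3 + ½·-1·3² = -28.5 cm; v ends -11 cm/s.
8–13 s: v starts -11 cm/s; Δx = -11·5 + ½·-3·5² = -92.5 cm; v ends -26 cm/s.
x(13) = -6 + Σ Δx = -113 cm.

-113 cm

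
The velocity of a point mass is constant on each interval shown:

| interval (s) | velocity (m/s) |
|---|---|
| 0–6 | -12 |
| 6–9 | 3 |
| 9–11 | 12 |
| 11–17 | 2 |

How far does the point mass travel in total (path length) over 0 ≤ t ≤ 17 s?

Distance (not displacement) is the total path length: add the absolute areas under v-t.
0–6 s: |-12| × 6 = 72 m
6–9 s: |3| × 3 = 9 m
9–11 s: |12| × 2 = 24 m
11–17 s: |2| × 6 = 12 m
Total distance = 117 m

117 m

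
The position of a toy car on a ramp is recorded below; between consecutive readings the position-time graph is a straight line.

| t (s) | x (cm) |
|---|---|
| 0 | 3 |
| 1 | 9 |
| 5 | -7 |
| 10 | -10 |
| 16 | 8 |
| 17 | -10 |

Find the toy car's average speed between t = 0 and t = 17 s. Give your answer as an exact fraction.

61/17 cm/s

Average speed = (total path length)/(elapsed time); on a piecewise-linear x-t graph the path length is Σ|Δx|.
0–1 s: |Δx| = |9 − 3| = 6 cm
1–5 s: |Δx| = |-7 − 9| = 16 cm
5–10 s: |Δx| = |-10 − -7| = 3 cm
10–16 s: |Δx| = |8 − -10| = 18 cm
16–17 s: |Δx| = |-10 − 8| = 18 cm
Total path = 61 cm; average speed = 61/17 = 61/17 cm/s.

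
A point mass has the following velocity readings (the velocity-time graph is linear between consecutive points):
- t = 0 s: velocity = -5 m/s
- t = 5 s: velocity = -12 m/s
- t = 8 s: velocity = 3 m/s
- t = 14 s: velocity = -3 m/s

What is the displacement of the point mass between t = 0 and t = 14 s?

-56 m

Displacement is the signed area under the v-t curve.
0–5 s: ½(-5 + -12)(5) = -42.5 m
5–8 s: ½(-12 + 3)(3) = -13.5 m
8–14 s: ½(3 + -3)(6) = 0 m
Net displacement = -56 m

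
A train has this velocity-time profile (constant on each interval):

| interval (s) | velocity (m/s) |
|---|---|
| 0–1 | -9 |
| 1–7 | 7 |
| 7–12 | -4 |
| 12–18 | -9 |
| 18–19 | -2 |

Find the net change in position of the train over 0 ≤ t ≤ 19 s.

Displacement is the signed area under the v-t curve.
0–1 s: -9 × 1 = -9 m
1–7 s: 7 × 6 = 42 m
7–12 s: -4 × 5 = -20 m
12–18 s: -9 × 6 = -54 m
18–19 s: -2 × 1 = -2 m
Net displacement = -43 m

-43 m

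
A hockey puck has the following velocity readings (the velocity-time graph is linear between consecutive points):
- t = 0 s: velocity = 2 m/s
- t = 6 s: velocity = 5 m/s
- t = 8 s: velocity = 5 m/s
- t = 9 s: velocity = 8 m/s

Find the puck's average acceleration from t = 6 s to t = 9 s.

Average acceleration = Δv/Δt = (8 − 5)/(9 − 6) = 1 m/s².

1 m/s²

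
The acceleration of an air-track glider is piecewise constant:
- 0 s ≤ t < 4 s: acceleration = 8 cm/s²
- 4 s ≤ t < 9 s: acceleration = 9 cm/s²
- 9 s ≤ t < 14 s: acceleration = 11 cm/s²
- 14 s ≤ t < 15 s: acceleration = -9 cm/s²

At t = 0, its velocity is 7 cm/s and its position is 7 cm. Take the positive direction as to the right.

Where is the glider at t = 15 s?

1098.5 cm

On each constant-a segment, Δv = aΔt and Δx = v₀Δt + ½aΔt²; chain segment to segment.
0–4 s: v starts 7 cm/s; Δx = 7·4 + ½·8·4² = 92 cm; v ends 39 cm/s.
4–9 s: v starts 39 cm/s; Δx = 39·5 + ½·9·5² = 307.5 cm; v ends 84 cm/s.
9–14 s: v starts 84 cm/s; Δx = 84·5 + ½·11·5² = 557.5 cm; v ends 139 cm/s.
14–15 s: v starts 139 cm/s; Δx = 139·1 + ½·-9·1² = 134.5 cm; v ends 130 cm/s.
x(15) = 7 + Σ Δx = 1098.5 cm.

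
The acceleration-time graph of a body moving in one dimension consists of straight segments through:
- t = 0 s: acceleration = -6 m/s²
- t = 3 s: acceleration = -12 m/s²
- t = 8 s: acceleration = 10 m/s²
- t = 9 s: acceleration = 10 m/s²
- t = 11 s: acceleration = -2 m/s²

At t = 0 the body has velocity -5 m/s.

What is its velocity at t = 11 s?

-19 m/s

Δv equals the area under the a-t graph; then v = v₀ + Δv.
0–3 s: ½(-6 + -12)(3) = -27 m/s
3–8 s: ½(-12 + 10)(5) = -5 m/s
8–9 s: 10 × 1 = 10 m/s
9–11 s: ½(10 + -2)(2) = 8 m/s
Δv = -14 m/s, so v(11) = -5 + (-14) = -19 m/s.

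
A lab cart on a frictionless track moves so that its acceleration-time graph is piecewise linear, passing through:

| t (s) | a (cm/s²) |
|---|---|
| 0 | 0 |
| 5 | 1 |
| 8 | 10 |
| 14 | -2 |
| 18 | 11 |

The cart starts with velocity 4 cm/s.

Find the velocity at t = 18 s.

65 cm/s

Δv equals the area under the a-t graph; then v = v₀ + Δv.
0–5 s: ½(0 + 1)(5) = 2.5 cm/s
5–8 s: ½(1 + 10)(3) = 16.5 cm/s
8–14 s: ½(10 + -2)(6) = 24 cm/s
14–18 s: ½(-2 + 11)(4) = 18 cm/s
Δv = 61 cm/s, so v(18) = 4 + (61) = 65 cm/s.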